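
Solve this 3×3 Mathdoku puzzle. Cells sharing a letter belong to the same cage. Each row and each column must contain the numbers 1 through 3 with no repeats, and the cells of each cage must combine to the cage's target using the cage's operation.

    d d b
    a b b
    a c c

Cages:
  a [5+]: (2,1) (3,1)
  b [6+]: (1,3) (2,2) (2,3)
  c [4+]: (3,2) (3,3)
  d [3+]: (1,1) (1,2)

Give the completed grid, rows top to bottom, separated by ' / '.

Row 1 needs a 3, and only (1,3) is open for it.
The two cells of cage c must have sum 4, which forces (3,2) = 3.
Column 3 now contains 3; hence (3,3) = 1.
Cage a's pair has sum 5, leaving (2,1) = 3.
The 3 cells of cage b must have sum 6; hence (2,2) = 1.
Column 3 now contains 1, so (2,3) = 2.
Row 3 now contains 3, which forces (3,1) = 2.
2 is placed in column 1, which forces (1,1) = 1.
Column 2 already has 1, so (1,2) = 2.

1 2 3 / 3 1 2 / 2 3 1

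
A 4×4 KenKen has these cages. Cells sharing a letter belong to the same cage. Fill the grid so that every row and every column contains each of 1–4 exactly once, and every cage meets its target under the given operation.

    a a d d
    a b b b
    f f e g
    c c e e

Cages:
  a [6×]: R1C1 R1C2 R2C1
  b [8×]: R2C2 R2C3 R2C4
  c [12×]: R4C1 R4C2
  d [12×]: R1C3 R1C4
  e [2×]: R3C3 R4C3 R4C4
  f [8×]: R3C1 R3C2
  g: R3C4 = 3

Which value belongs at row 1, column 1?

1

Cage e has product 2; hence R3C3 = 1.
G is a freebie, leaving R3C4 = 3.
The 3 cells of cage e must have product 2, so R4C3 = 2.
The 3 cells of cage e must have product 2; hence R4C4 = 1.
The two cells of cage d must have product 12, so R1C3 = 3.
Column 4 now contains 3; hence R1C4 = 4.
Cage b has product 8, so R2C2 = 1.
Column 3 already has 2, leaving R2C3 = 4.
Cage b has product 8, which forces R2C4 = 2.
Cage a has product 6, so R1C1 = 1.
1 is placed in column 2, so R1C2 = 2.
Row 2 now contains 2, which forces R2C1 = 3.
Column 2 now contains 2, leaving R3C2 = 4.
Column 1 now contains 3, leaving R4C1 = 4.
Column 2 already has 4, which forces R4C2 = 3.
Row 3 already has 4, leaving R3C1 = 2.
Completed grid: 1 2 3 4 / 3 1 4 2 / 2 4 1 3 / 4 3 2 1.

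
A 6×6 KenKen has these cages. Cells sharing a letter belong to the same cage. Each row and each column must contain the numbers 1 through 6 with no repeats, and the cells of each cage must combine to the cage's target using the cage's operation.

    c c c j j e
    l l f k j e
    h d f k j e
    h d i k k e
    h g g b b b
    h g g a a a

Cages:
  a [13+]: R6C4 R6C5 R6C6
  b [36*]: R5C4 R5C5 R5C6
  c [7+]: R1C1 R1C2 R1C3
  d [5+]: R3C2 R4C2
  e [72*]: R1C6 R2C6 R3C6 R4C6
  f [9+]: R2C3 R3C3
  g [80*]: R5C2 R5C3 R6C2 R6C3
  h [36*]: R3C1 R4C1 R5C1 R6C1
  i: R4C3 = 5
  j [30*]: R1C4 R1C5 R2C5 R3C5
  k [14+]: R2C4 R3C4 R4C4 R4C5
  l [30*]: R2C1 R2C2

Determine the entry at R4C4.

1

Cage i is given, which forces R4C3 = 5.
Row 5 needs a 5, and only R5C2 is open for it.
The two cells of cage l must have product 30, leaving R2C1 = 5.
5 is placed in column 2, so R2C2 = 6.
6 is placed in row 2, which forces R2C3 = 3.
3 is placed in column 3, which forces R3C3 = 6.
The only place for 1 in row 5 is R5C1.
In row 5, 4 can only go at R5C3, so R5C3 = 4.
Cage g needs product 80, which forces R6C2 = 4.
Column 3 now contains 4; hence R6C3 = 1.
Cage c needs sum 7; hence R1C1 = 4.
The 3 cells of cage c must have sum 7; hence R1C2 = 1.
Column 3 already has 1, which forces R1C3 = 2.
The only place for 6 in row 1 is R1C6.
The only place for 5 in row 3 is R3C4.
5 is placed in column 4; hence R1C4 = 3.
The 4 cells of cage j must have product 30, so R1C5 = 5.
Cage a has sum 13; hence R6C6 = 5.
The only place for 4 in row 3 is R3C6.
Column 6 already has 4; hence R2C6 = 1.
The 4 cells of cage e must have product 72, so R4C6 = 3.
Column 6 already has 3, so R5C6 = 2.
Row 2 now contains 1, leaving R2C5 = 2.
The two cells of cage d must have sum 5, leaving R3C2 = 3.
Cage j has product 30, which forces R3C5 = 1.
Row 4 already has 3, so R4C2 = 2.
2 is placed in row 5; hence R5C4 = 6.
Cage b has product 36; hence R5C5 = 3.
6 is placed in column 4, leaving R6C4 = 2.
2 is placed in column 5, leaving R6C5 = 6.
2 is placed in row 2, so R2C4 = 4.
Row 3 already has 3, so R3C1 = 2.
Row 4 already has 2, which forces R4C1 = 6.
6 is placed in column 4, so R4C4 = 1.
6 is placed in column 5, so R4C5 = 4.
Row 6 now contains 6; hence R6C1 = 3.
Completed grid: 4 1 2 3 5 6 / 5 6 3 4 2 1 / 2 3 6 5 1 4 / 6 2 5 1 4 3 / 1 5 4 6 3 2 / 3 4 1 2 6 5.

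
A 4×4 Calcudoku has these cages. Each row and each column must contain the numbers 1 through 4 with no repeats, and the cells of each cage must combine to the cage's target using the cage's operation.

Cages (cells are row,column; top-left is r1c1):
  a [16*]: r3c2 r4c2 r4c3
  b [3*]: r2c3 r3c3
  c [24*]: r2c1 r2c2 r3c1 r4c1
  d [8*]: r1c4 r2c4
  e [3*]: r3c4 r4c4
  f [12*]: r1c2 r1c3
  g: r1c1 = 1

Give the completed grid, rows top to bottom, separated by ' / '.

1 3 4 2 / 2 1 3 4 / 4 2 1 3 / 3 4 2 1

G is a freebie, leaving r1c1 = 1.
The 4 cells of cage c must have product 24, which forces r2c2 = 1.
Row 2 now contains 1, which forces r2c3 = 3.
Column 3 now contains 3; hence r3c3 = 1.
Row 3 already has 1, leaving r3c4 = 3.
Column 2 now contains 1, leaving r4c2 = 4.
Row 4 already has 4; hence r4c3 = 2.
Column 4 already has 3, leaving r4c4 = 1.
Column 2 already has 4, which forces r1c2 = 3.
Column 3 now contains 3, so r1c3 = 4.
Row 1 now contains 4, leaving r1c4 = 2.
Column 4 already has 2, leaving r2c4 = 4.
Column 2 already has 4, so r3c2 = 2.
Row 4 now contains 2, so r4c1 = 3.
Row 2 already has 4, leaving r2c1 = 2.
2 is placed in row 3, leaving r3c1 = 4.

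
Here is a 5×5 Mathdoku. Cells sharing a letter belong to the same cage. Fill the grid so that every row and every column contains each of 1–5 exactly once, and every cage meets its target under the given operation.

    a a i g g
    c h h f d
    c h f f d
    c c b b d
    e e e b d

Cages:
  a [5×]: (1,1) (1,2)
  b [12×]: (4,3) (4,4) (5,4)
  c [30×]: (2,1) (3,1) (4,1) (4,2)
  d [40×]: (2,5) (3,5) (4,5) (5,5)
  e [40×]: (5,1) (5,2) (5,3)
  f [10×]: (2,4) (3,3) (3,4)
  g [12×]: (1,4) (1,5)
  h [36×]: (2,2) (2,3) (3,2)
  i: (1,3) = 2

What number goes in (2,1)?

Cage i is given, which forces (1,3) = 2.
Cage h has product 36, so (2,2) = 4.
Cage h has product 36, so (2,3) = 3.
The 3 cells of cage h must have product 36, which forces (3,2) = 3.
The 4 cells of cage c must have product 30; hence (4,1) = 3.
Cage b needs product 12, leaving (5,4) = 3.
3 is placed in column 4, which forces (1,4) = 4.
The two cells of cage g must have product 12; hence (1,5) = 3.
Column 4 already has 4, so (4,4) = 1.
The 3 cells of cage f must have product 10, which forces (3,3) = 1.
Row 4 already has 1; hence (4,3) = 4.
Column 3 already has 4, so (5,3) = 5.
Cage c needs product 30, which forces (2,1) = 1.
Cage e has product 40, leaving (5,1) = 4.
5 is placed in row 5, which forces (5,2) = 2.
Row 5 already has 2, which forces (5,5) = 1.
Column 1 already has 1, which forces (1,1) = 5.
The two cells of cage a must have product 5, which forces (1,2) = 1.
The 4 cells of cage c must have product 30, which forces (3,1) = 2.
Row 3 already has 2, which forces (3,4) = 5.
Cage d has product 40, so (3,5) = 4.
Column 2 now contains 2, which forces (4,2) = 5.
5 is placed in row 4, leaving (4,5) = 2.
Column 4 now contains 5, so (2,4) = 2.
Column 5 already has 2, which forces (2,5) = 5.
Filled in: 5 1 2 4 3 / 1 4 3 2 5 / 2 3 1 5 4 / 3 5 4 1 2 / 4 2 5 3 1.

1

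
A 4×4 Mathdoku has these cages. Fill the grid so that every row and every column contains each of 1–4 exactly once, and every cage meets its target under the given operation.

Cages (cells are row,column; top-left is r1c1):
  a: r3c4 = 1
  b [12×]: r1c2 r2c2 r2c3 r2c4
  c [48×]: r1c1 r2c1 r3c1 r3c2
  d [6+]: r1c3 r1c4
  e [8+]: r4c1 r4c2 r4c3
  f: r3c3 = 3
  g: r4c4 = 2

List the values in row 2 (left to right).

2 4 1 3

F is a freebie, so r3c3 = 3.
Cage a is given, leaving r3c4 = 1.
Cage g is given, leaving r4c4 = 2.
Cage d needs two cells with sum 6, which forces r1c3 = 2.
Column 4 already has 2, so r1c4 = 4.
2 is placed in column 3, so r2c3 = 1.
4 is placed in column 4, leaving r2c4 = 3.
Row 3 already has 1; hence r3c1 = 4.
Cage c has product 48, which forces r3c2 = 2.
Column 3 now contains 1, so r4c3 = 4.
2 is placed in row 1; hence r1c1 = 3.
2 is placed in row 1, so r1c2 = 1.
Row 2 already has 3, leaving r2c1 = 2.
Row 2 already has 3, which forces r2c2 = 4.
Column 1 already has 3, so r4c1 = 1.
Column 2 already has 1, which forces r4c2 = 3.
The full grid is 3 1 2 4 / 2 4 1 3 / 4 2 3 1 / 1 3 4 2.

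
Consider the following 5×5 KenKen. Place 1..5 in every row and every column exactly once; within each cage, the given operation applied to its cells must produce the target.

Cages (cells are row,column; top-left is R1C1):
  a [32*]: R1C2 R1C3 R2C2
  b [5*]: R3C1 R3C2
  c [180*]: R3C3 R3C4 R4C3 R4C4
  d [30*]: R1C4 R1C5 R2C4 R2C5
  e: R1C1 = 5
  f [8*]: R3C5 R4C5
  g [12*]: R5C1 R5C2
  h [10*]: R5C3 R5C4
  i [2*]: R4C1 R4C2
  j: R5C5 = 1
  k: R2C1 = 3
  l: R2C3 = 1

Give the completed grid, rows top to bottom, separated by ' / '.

Cage e is a single given cell, which forces R1C1 = 5.
Cage a has product 32; hence R1C2 = 2.
Cage a has product 32; hence R1C3 = 4.
K is a freebie, leaving R2C1 = 3.
Cage a needs product 32, leaving R2C2 = 4.
L is a freebie; hence R2C3 = 1.
Column 1 now contains 5, which forces R3C1 = 1.
Row 3 now contains 1, which forces R3C2 = 5.
Row 3 now contains 5, which forces R3C3 = 3.
Row 3 now contains 3, which forces R3C4 = 4.
Row 3 already has 4, so R3C5 = 2.
Column 1 already has 1; hence R4C1 = 2.
Column 2 already has 2, so R4C2 = 1.
Column 3 now contains 3, which forces R4C3 = 5.
Row 4 already has 5; hence R4C4 = 3.
Column 5 already has 2, so R4C5 = 4.
Column 1 now contains 3; hence R5C1 = 4.
Column 2 now contains 4, which forces R5C2 = 3.
5 is placed in column 3, leaving R5C3 = 2.
Row 5 already has 2, so R5C4 = 5.
Cage j is given, leaving R5C5 = 1.
Column 4 now contains 3; hence R1C4 = 1.
Column 5 already has 1, so R1C5 = 3.
5 is placed in column 4, leaving R2C4 = 2.
Column 5 already has 2, which forces R2C5 = 5.

5 2 4 1 3 / 3 4 1 2 5 / 1 5 3 4 2 / 2 1 5 3 4 / 4 3 2 5 1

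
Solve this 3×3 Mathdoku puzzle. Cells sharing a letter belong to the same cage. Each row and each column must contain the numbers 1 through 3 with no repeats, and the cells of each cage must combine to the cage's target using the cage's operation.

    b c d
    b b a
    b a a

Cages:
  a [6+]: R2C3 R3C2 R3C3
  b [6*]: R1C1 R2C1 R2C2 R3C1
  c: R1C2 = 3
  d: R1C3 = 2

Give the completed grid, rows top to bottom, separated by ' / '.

1 3 2 / 2 1 3 / 3 2 1

Cage c is a single given cell, so R1C2 = 3.
Cage d is given, which forces R1C3 = 2.
Cage b needs product 6, so R2C2 = 1.
Row 2 already has 1, which forces R2C3 = 3.
Column 2 now contains 1; hence R3C2 = 2.
3 is placed in column 3, leaving R3C3 = 1.
Row 1 now contains 2, leaving R1C1 = 1.
Row 2 already has 3, so R2C1 = 2.
Row 3 already has 1; hence R3C1 = 3.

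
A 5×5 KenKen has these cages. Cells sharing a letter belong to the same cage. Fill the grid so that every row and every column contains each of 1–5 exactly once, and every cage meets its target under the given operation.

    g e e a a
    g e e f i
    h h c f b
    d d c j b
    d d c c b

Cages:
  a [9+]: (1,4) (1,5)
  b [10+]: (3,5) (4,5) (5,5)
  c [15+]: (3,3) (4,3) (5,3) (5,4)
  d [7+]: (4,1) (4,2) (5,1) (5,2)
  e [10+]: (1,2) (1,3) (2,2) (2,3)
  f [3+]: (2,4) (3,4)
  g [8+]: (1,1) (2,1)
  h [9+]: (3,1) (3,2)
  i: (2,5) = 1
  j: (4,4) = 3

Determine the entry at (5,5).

Cage i is given, so (2,5) = 1.
J is a freebie, which forces (4,4) = 3.
Row 2 now contains 1; hence (2,4) = 2.
Cage f's pair has sum 3, which forces (3,4) = 1.
The only place for 3 in row 1 is (1,1).
3 is placed in column 1, so (2,1) = 5.
5 is placed in column 1; hence (3,1) = 4.
Row 3 already has 4, so (3,2) = 5.
The 4 cells of cage d must have sum 7, which forces (4,1) = 2.
The 4 cells of cage d must have sum 7, so (4,2) = 1.
Row 4 now contains 2; hence (4,5) = 5.
3 is placed in column 1; hence (5,1) = 1.
Cage d has sum 7, so (5,2) = 3.
Row 5 already has 3, which forces (5,5) = 2.
1 is placed in column 2; hence (1,2) = 2.
Cage e needs sum 10, which forces (1,3) = 1.
Cage a needs two cells with sum 9, so (1,4) = 5.
Column 5 already has 5, which forces (1,5) = 4.
Column 2 already has 3; hence (2,2) = 4.
Cage e has sum 10, so (2,3) = 3.
Cage c has sum 15, so (3,3) = 2.
Column 5 now contains 2; hence (3,5) = 3.
Row 4 already has 5; hence (4,3) = 4.
Cage c has sum 15; hence (5,3) = 5.
Cage c has sum 15, which forces (5,4) = 4.
Filled in: 3 2 1 5 4 / 5 4 3 2 1 / 4 5 2 1 3 / 2 1 4 3 5 / 1 3 5 4 2.

2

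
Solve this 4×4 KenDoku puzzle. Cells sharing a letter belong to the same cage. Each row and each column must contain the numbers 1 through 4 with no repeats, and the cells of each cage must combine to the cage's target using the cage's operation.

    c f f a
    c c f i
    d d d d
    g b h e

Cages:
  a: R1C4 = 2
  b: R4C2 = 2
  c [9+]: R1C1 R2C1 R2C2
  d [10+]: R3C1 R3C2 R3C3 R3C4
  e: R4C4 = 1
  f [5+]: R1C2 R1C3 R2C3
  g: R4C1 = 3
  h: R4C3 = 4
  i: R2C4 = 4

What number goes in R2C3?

1

Cage a is given, so R1C4 = 2.
Cage i is given, so R2C4 = 4.
G is a freebie, so R4C1 = 3.
Cage b is a single given cell; hence R4C2 = 2.
H is a freebie; hence R4C3 = 4.
E is a freebie, so R4C4 = 1.
Column 1 already has 3, leaving R1C1 = 4.
2 is placed in row 1; hence R1C2 = 1.
Cage f has sum 5, so R1C3 = 3.
Cage c has sum 9; hence R2C1 = 2.
2 is placed in column 2, leaving R2C2 = 3.
Cage f has sum 5, which forces R2C3 = 1.
Column 1 already has 2; hence R3C1 = 1.
Column 2 now contains 1, so R3C2 = 4.
Column 3 now contains 1, so R3C3 = 2.
1 is placed in column 4, which forces R3C4 = 3.
The full grid is 4 1 3 2 / 2 3 1 4 / 1 4 2 3 / 3 2 4 1.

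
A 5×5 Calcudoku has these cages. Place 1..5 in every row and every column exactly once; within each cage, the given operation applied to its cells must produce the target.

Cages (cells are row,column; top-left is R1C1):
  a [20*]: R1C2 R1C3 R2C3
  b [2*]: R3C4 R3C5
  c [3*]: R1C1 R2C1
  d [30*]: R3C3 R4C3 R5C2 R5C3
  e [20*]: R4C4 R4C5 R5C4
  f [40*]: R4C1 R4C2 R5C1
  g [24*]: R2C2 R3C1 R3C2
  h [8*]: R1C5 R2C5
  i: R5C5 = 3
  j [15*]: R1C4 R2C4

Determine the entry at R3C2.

3

Cage i is given, which forces R5C5 = 3.
Row 3 needs a 5, and only R3C3 is open for it.
The 3 cells of cage a must have product 20; hence R1C2 = 5.
5 is placed in row 1, leaving R1C4 = 3.
Column 4 already has 3, so R2C4 = 5.
Cage d needs product 30, so R4C3 = 3.
Row 1 already has 3; hence R1C1 = 1.
1 is placed in row 1, leaving R1C3 = 4.
Row 1 now contains 4, leaving R1C5 = 2.
Cage c needs two cells with product 3; hence R2C1 = 3.
4 is placed in column 3, leaving R2C3 = 1.
2 is placed in column 5, which forces R2C5 = 4.
2 is placed in column 5, leaving R3C5 = 1.
Cage e has product 20; hence R4C5 = 5.
Column 3 now contains 1; hence R5C3 = 2.
4 is placed in row 2; hence R2C2 = 2.
Cage g needs product 24; hence R3C1 = 4.
Cage g has product 24; hence R3C2 = 3.
1 is placed in row 3, leaving R3C4 = 2.
4 is placed in column 1, leaving R4C1 = 2.
Column 2 already has 2, so R4C2 = 4.
Row 4 already has 4; hence R4C4 = 1.
The 3 cells of cage f must have product 40; hence R5C1 = 5.
Row 5 already has 2; hence R5C2 = 1.
1 is placed in column 4, leaving R5C4 = 4.
Completed grid: 1 5 4 3 2 / 3 2 1 5 4 / 4 3 5 2 1 / 2 4 3 1 5 / 5 1 2 4 3.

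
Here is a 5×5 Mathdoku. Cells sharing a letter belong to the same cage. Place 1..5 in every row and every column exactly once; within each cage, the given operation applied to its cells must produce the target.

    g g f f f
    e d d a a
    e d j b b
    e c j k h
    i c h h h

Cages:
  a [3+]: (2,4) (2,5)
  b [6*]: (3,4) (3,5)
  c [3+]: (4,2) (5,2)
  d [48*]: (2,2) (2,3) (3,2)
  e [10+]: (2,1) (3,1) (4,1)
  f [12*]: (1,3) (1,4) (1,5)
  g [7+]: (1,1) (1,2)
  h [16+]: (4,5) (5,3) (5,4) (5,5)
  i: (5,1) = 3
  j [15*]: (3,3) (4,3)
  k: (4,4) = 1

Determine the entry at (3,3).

The 3 cells of cage d must have product 48, which forces (2,2) = 3.
The 3 cells of cage d must have product 48; hence (2,3) = 4.
Cage d needs product 48, so (3,2) = 4.
K is a freebie, leaving (4,4) = 1.
Cage i is given, so (5,1) = 3.
Column 4 now contains 1, which forces (2,4) = 2.
Cage a needs two cells with sum 3; hence (2,5) = 1.
Column 4 now contains 2; hence (3,4) = 3.
Row 3 already has 3, leaving (3,5) = 2.
The 3 cells of cage e must have sum 10; hence (4,1) = 4.
Row 4 already has 1; hence (4,2) = 2.
Cage h needs sum 16; hence (4,5) = 5.
Cage c's pair has sum 3, which forces (5,2) = 1.
2 is placed in column 5, leaving (5,5) = 4.
The two cells of cage g must have sum 7, which forces (1,1) = 2.
2 is placed in column 2, which forces (1,2) = 5.
Cage f has product 12, leaving (1,3) = 1.
Column 4 already has 3; hence (1,4) = 4.
Column 5 now contains 4, so (1,5) = 3.
Row 2 now contains 1, which forces (2,1) = 5.
Cage e needs sum 10, so (3,1) = 1.
Row 3 already has 3, leaving (3,3) = 5.
Row 4 now contains 5; hence (4,3) = 3.
Cage h needs sum 16; hence (5,3) = 2.
Row 5 already has 4; hence (5,4) = 5.
Filled in: 2 5 1 4 3 / 5 3 4 2 1 / 1 4 5 3 2 / 4 2 3 1 5 / 3 1 2 5 4.

5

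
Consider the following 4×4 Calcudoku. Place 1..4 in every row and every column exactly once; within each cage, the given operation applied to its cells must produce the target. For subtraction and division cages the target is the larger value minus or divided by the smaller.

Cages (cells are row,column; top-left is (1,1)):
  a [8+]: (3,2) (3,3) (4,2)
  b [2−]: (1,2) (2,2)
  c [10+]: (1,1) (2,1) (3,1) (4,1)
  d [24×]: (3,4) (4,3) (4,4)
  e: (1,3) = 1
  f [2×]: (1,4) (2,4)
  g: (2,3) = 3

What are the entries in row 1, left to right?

E is a freebie, so (1,3) = 1.
Row 1 now contains 1, leaving (1,4) = 2.
Cage g is given, leaving (2,3) = 3.
Column 4 already has 2, so (2,4) = 1.
The two cells of cage b must have difference 2, which forces (1,2) = 4.
Cage b's pair has difference 2, so (2,2) = 2.
Cage d has product 24; hence (4,3) = 2.
4 is placed in row 1, leaving (1,1) = 3.
Row 2 now contains 2; hence (2,1) = 4.
Cage c needs sum 10, leaving (3,1) = 2.
Column 3 now contains 2, leaving (3,3) = 4.
Row 3 already has 4; hence (3,4) = 3.
The 4 cells of cage c must have sum 10; hence (4,1) = 1.
Row 4 already has 1, so (4,2) = 3.
3 is placed in column 4, which forces (4,4) = 4.
Row 3 already has 3, which forces (3,2) = 1.
Completed grid: 3 4 1 2 / 4 2 3 1 / 2 1 4 3 / 1 3 2 4.

3 4 1 2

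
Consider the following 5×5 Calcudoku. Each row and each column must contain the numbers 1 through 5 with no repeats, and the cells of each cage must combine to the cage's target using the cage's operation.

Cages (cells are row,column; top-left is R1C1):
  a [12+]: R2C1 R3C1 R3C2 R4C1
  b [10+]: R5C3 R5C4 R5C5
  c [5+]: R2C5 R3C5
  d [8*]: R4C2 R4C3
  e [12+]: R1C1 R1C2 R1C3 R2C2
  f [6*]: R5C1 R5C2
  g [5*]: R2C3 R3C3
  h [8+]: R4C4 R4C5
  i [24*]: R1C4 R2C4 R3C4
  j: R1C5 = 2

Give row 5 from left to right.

3 2 4 1 5

Cage j is a single given cell, which forces R1C5 = 2.
The only place for 1 in row 4 is R4C1.
Column 2 needs a 1, and only R1C2 is open for it.
Column 2 needs a 5, and only R3C2 is open for it.
The two cells of cage g must have product 5; hence R2C3 = 5.
5 is placed in row 3, so R3C3 = 1.
1 is placed in row 3; hence R3C5 = 4.
Cage a has sum 12; hence R2C1 = 4.
Column 5 now contains 4, which forces R2C5 = 1.
Row 3 now contains 4, so R3C1 = 2.
2 is placed in row 3, so R3C4 = 3.
Column 4 already has 3; hence R4C4 = 5.
Row 4 already has 5, so R4C5 = 3.
Column 1 already has 2, so R5C1 = 3.
3 is placed in row 5; hence R5C2 = 2.
Row 5 now contains 2, so R5C3 = 4.
Row 5 now contains 2, which forces R5C4 = 1.
Column 5 already has 3, so R5C5 = 5.
3 is placed in column 1; hence R1C1 = 5.
Column 3 already has 4, which forces R1C3 = 3.
Column 4 already has 3, which forces R1C4 = 4.
Column 2 now contains 2; hence R2C2 = 3.
Column 4 already has 3; hence R2C4 = 2.
Column 2 now contains 2, so R4C2 = 4.
Column 3 already has 4, so R4C3 = 2.
The full grid is 5 1 3 4 2 / 4 3 5 2 1 / 2 5 1 3 4 / 1 4 2 5 3 / 3 2 4 1 5.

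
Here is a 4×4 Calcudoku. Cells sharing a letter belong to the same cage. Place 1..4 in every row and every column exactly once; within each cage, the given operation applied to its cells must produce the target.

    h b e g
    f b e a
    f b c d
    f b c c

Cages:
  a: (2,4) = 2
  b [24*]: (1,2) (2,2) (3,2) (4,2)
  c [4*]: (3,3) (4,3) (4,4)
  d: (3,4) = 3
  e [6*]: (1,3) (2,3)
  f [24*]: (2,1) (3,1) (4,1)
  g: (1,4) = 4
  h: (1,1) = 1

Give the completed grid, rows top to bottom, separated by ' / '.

H is a freebie, leaving (1,1) = 1.
Cage g is a single given cell, which forces (1,4) = 4.
Cage a is a single given cell, so (2,4) = 2.
Cage d is given, which forces (3,4) = 3.
2 is placed in column 4, so (4,4) = 1.
Cage e needs two cells with product 6, leaving (1,3) = 2.
Row 2 already has 2; hence (2,3) = 3.
Cage c needs product 4, leaving (3,3) = 1.
Row 4 now contains 1, which forces (4,3) = 4.
Row 1 now contains 2, so (1,2) = 3.
3 is placed in row 2; hence (2,1) = 4.
Cage b needs product 24, leaving (2,2) = 1.
Cage f needs product 24, so (3,1) = 2.
Cage b needs product 24, so (3,2) = 4.
Cage f has product 24, so (4,1) = 3.
The 4 cells of cage b must have product 24, leaving (4,2) = 2.

1 3 2 4 / 4 1 3 2 / 2 4 1 3 / 3 2 4 1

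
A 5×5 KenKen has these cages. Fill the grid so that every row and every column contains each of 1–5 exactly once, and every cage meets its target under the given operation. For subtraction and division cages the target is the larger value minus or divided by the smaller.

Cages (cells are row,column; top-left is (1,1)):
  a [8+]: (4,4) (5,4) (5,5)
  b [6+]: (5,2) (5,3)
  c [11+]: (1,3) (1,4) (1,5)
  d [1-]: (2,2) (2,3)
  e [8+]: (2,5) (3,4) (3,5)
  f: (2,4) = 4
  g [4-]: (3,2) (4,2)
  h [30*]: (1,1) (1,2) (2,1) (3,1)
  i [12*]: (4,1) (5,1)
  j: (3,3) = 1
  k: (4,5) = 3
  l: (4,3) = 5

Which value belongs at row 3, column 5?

4

Cage f is a single given cell, so (2,4) = 4.
J is a freebie, leaving (3,3) = 1.
L is a freebie; hence (4,3) = 5.
K is a freebie, so (4,5) = 3.
Row 3 now contains 1; hence (3,2) = 5.
Row 4 already has 3, so (4,1) = 4.
5 is placed in row 4, so (4,2) = 1.
Row 4 now contains 1, which forces (4,4) = 2.
The two cells of cage i must have product 12, leaving (5,1) = 3.
The 4 cells of cage h must have product 30, so (1,2) = 3.
Column 4 now contains 2; hence (1,4) = 5.
3 is placed in column 2, so (2,2) = 2.
Row 2 now contains 2; hence (2,3) = 3.
Cage e needs sum 8, so (2,5) = 1.
Column 1 now contains 3, which forces (3,1) = 2.
Column 4 now contains 2, which forces (3,4) = 3.
Cage e has sum 8; hence (3,5) = 4.
Column 2 already has 2, which forces (5,2) = 4.
Row 5 already has 4, which forces (5,3) = 2.
Column 4 now contains 5, which forces (5,4) = 1.
Column 5 already has 1, leaving (5,5) = 5.
5 is placed in row 1, leaving (1,1) = 1.
Column 3 now contains 2, so (1,3) = 4.
Column 5 already has 4, which forces (1,5) = 2.
Row 2 already has 1, so (2,1) = 5.
Completed grid: 1 3 4 5 2 / 5 2 3 4 1 / 2 5 1 3 4 / 4 1 5 2 3 / 3 4 2 1 5.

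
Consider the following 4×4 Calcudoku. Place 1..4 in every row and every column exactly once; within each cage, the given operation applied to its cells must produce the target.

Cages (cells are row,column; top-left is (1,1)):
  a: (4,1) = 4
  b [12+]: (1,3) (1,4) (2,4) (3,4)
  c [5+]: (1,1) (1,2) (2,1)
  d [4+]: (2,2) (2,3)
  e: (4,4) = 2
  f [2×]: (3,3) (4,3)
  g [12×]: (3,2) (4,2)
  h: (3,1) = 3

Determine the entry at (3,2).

Cage h is a single given cell, which forces (3,1) = 3.
3 is placed in row 3, leaving (3,2) = 4.
Cage a is given, leaving (4,1) = 4.
Column 2 now contains 4, leaving (4,2) = 3.
Cage e is given, which forces (4,4) = 2.
3 is placed in column 1, leaving (1,1) = 1.
Cage c has sum 5, leaving (1,2) = 2.
Cage b needs sum 12; hence (1,3) = 4.
Cage b has sum 12, leaving (1,4) = 3.
Cage c needs sum 5, so (2,1) = 2.
Column 2 now contains 3, so (2,2) = 1.
The two cells of cage d must have sum 4, so (2,3) = 3.
Cage b has sum 12; hence (2,4) = 4.
Cage f needs two cells with product 2, so (3,3) = 2.
2 is placed in column 4, which forces (3,4) = 1.
Row 4 now contains 2, leaving (4,3) = 1.
The full grid is 1 2 4 3 / 2 1 3 4 / 3 4 2 1 / 4 3 1 2.

4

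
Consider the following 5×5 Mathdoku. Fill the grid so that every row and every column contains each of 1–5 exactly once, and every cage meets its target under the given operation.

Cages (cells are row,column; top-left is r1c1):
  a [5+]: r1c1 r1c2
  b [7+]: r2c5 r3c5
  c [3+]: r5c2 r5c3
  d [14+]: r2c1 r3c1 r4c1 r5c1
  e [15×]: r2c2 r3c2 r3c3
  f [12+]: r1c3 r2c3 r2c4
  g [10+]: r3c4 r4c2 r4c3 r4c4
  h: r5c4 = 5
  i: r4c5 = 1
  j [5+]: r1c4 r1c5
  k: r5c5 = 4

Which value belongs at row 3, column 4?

1

I is a freebie; hence r4c5 = 1.
Cage h is given, so r5c4 = 5.
Cage k is given, leaving r5c5 = 4.
The 4 cells of cage g must have sum 10, leaving r3c4 = 1.
Cage e has product 15, leaving r2c2 = 1.
Column 2 already has 1; hence r5c2 = 2.
Row 5 now contains 2; hence r5c3 = 1.
Row 5 now contains 2; hence r5c1 = 3.
The only place for 1 in row 1 is r1c1.
Cage a's pair has sum 5, which forces r1c2 = 4.
Column 2 already has 4, so r4c2 = 3.
3 is placed in column 2; hence r3c2 = 5.
The 3 cells of cage e must have product 15, which forces r3c3 = 3.
Row 3 now contains 5, which forces r3c5 = 2.
Column 3 now contains 3, so r1c3 = 5.
The two cells of cage j must have sum 5, which forces r1c4 = 2.
2 is placed in column 5, leaving r1c5 = 3.
Cage f needs sum 12, which forces r2c3 = 4.
Cage f needs sum 12, which forces r2c4 = 3.
2 is placed in column 5, so r2c5 = 5.
Row 3 now contains 2; hence r3c1 = 4.
Column 3 now contains 4, so r4c3 = 2.
2 is placed in column 4, leaving r4c4 = 4.
Row 2 now contains 5, which forces r2c1 = 2.
Row 4 now contains 2; hence r4c1 = 5.
Filled in: 1 4 5 2 3 / 2 1 4 3 5 / 4 5 3 1 2 / 5 3 2 4 1 / 3 2 1 5 4.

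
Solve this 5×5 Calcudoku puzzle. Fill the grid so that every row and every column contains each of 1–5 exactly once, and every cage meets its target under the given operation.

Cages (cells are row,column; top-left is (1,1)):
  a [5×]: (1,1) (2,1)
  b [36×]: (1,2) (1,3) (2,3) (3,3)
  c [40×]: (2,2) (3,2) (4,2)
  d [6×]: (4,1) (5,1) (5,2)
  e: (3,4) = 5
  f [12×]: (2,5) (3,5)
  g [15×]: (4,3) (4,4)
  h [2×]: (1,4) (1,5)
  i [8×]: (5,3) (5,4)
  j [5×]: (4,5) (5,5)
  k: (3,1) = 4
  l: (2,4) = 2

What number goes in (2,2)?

Cage b has product 36; hence (1,2) = 3.
L is a freebie; hence (2,4) = 2.
Cage k is given, so (3,1) = 4.
Cage e is given, which forces (3,4) = 5.
Row 3 now contains 4, which forces (3,5) = 3.
Column 4 now contains 5, which forces (4,4) = 3.
2 is placed in column 4; hence (5,4) = 4.
The 4 cells of cage b must have product 36, so (1,3) = 4.
2 is placed in column 4, so (1,4) = 1.
Cage h's pair has product 2; hence (1,5) = 2.
Cage b has product 36, which forces (2,3) = 3.
3 is placed in column 5, so (2,5) = 4.
Row 3 now contains 5; hence (3,2) = 2.
Row 3 now contains 3; hence (3,3) = 1.
3 is placed in row 4, leaving (4,3) = 5.
Row 4 already has 5; hence (4,5) = 1.
Cage d needs product 6, leaving (5,1) = 3.
2 is placed in column 2, so (5,2) = 1.
Row 5 now contains 4, so (5,3) = 2.
Column 5 now contains 1, so (5,5) = 5.
Row 1 already has 1, which forces (1,1) = 5.
The two cells of cage a must have product 5; hence (2,1) = 1.
Row 2 already has 4; hence (2,2) = 5.
Row 4 already has 1, leaving (4,1) = 2.
Row 4 already has 5, which forces (4,2) = 4.
Filled in: 5 3 4 1 2 / 1 5 3 2 4 / 4 2 1 5 3 / 2 4 5 3 1 / 3 1 2 4 5.

5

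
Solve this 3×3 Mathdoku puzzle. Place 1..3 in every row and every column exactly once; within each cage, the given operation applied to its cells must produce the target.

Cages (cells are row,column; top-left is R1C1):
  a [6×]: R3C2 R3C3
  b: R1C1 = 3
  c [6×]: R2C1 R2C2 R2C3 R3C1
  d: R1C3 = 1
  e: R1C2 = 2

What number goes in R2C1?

Cage b is a single given cell, so R1C1 = 3.
E is a freebie; hence R1C2 = 2.
Cage d is a single given cell; hence R1C3 = 1.
Column 1 now contains 3, leaving R2C1 = 2.
2 is placed in row 2; hence R2C3 = 3.
The 4 cells of cage c must have product 6, leaving R3C1 = 1.
2 is placed in column 2, so R3C2 = 3.
Column 3 already has 3; hence R3C3 = 2.
Row 2 already has 3, so R2C2 = 1.
Filled in: 3 2 1 / 2 1 3 / 1 3 2.

2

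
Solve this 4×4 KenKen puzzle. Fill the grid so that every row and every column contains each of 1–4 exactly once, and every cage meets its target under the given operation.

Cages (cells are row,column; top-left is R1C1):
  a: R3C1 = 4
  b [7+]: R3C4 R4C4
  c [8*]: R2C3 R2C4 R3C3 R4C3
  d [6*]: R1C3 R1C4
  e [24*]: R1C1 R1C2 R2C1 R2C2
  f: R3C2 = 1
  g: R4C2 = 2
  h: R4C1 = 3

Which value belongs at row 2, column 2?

3

Cage c needs product 8, which forces R2C4 = 1.
Cage a is a single given cell, leaving R3C1 = 4.
F is a freebie, which forces R3C2 = 1.
Row 3 now contains 1; hence R3C3 = 2.
Row 3 now contains 4, which forces R3C4 = 3.
Cage h is a single given cell, leaving R4C1 = 3.
G is a freebie, leaving R4C2 = 2.
Column 4 now contains 3, which forces R4C4 = 4.
The 4 cells of cage e must have product 24, leaving R1C1 = 1.
Column 3 now contains 2, so R1C3 = 3.
Column 4 now contains 3; hence R1C4 = 2.
Column 1 now contains 3, which forces R2C1 = 2.
Column 3 now contains 2; hence R2C3 = 4.
Row 4 already has 4, so R4C3 = 1.
3 is placed in row 1, leaving R1C2 = 4.
Row 2 already has 4, leaving R2C2 = 3.
Completed grid: 1 4 3 2 / 2 3 4 1 / 4 1 2 3 / 3 2 1 4.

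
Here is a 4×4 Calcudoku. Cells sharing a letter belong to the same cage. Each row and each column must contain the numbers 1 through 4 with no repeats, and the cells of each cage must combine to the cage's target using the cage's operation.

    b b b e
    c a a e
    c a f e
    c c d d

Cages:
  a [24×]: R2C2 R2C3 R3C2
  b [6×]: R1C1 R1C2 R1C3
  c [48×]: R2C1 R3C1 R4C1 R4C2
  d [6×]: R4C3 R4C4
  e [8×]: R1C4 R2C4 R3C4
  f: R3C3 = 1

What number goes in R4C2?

4

Cage f is a single given cell; hence R3C3 = 1.
In row 1, 4 can only go at R1C4, so R1C4 = 4.
Cage e has product 8; hence R2C4 = 1.
Column 4 already has 4, which forces R3C4 = 2.
2 is placed in column 4, which forces R4C4 = 3.
Row 4 now contains 3, which forces R4C3 = 2.
Column 3 now contains 2, which forces R1C3 = 3.
Cage a has product 24; hence R2C2 = 2.
3 is placed in column 3, which forces R2C3 = 4.
Cage c has product 48; hence R4C1 = 1.
Row 4 already has 2, which forces R4C2 = 4.
1 is placed in column 1, leaving R1C1 = 2.
2 is placed in column 2, so R1C2 = 1.
4 is placed in row 2, leaving R2C1 = 3.
Cage c has product 48, which forces R3C1 = 4.
Column 2 now contains 4, so R3C2 = 3.
Completed grid: 2 1 3 4 / 3 2 4 1 / 4 3 1 2 / 1 4 2 3.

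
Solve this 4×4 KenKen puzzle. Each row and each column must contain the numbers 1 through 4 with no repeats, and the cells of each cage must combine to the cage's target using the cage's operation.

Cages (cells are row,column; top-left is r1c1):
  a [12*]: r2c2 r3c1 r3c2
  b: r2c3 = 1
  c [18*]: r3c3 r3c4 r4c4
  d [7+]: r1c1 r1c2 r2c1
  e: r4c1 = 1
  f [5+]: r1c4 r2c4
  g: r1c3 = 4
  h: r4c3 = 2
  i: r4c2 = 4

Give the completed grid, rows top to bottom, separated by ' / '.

3 2 4 1 / 2 3 1 4 / 4 1 3 2 / 1 4 2 3

G is a freebie, leaving r1c3 = 4.
Cage b is given; hence r2c3 = 1.
Cage c needs product 18, leaving r3c3 = 3.
The 3 cells of cage c must have product 18, leaving r3c4 = 2.
Cage e is given, so r4c1 = 1.
Cage i is a single given cell, so r4c2 = 4.
Cage h is a single given cell; hence r4c3 = 2.
Cage c needs product 18; hence r4c4 = 3.
Column 4 now contains 3, which forces r1c4 = 1.
Cage a has product 12, so r2c2 = 3.
Column 4 now contains 3, so r2c4 = 4.
1 is placed in column 1; hence r3c1 = 4.
Column 2 now contains 4; hence r3c2 = 1.
The 3 cells of cage d must have sum 7, leaving r1c1 = 3.
Row 1 already has 1; hence r1c2 = 2.
4 is placed in row 2, so r2c1 = 2.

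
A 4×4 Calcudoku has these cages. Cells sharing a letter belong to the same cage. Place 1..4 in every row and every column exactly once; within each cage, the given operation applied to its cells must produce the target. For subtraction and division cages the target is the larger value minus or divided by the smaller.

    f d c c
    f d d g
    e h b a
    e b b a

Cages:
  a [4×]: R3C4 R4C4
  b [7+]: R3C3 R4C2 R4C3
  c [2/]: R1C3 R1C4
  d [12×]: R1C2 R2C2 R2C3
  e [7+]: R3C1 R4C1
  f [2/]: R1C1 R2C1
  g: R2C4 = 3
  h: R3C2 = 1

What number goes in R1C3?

Cage g is a single given cell, leaving R2C4 = 3.
Cage h is a single given cell; hence R3C2 = 1.
Row 3 already has 1, which forces R3C4 = 4.
Column 4 now contains 4, which forces R4C4 = 1.
The 3 cells of cage d must have product 12, leaving R1C2 = 3.
1 is placed in column 4, leaving R1C4 = 2.
Column 2 now contains 1, so R2C2 = 4.
Cage d has product 12; hence R2C3 = 1.
4 is placed in row 3, leaving R3C1 = 3.
The 3 cells of cage b must have sum 7, which forces R3C3 = 2.
Cage e's pair has sum 7, so R4C1 = 4.
Cage b needs sum 7; hence R4C2 = 2.
The 3 cells of cage b must have sum 7, which forces R4C3 = 3.
Column 1 already has 4; hence R1C1 = 1.
Column 3 already has 1, leaving R1C3 = 4.
Row 2 now contains 1, so R2C1 = 2.
Completed grid: 1 3 4 2 / 2 4 1 3 / 3 1 2 4 / 4 2 3 1.

4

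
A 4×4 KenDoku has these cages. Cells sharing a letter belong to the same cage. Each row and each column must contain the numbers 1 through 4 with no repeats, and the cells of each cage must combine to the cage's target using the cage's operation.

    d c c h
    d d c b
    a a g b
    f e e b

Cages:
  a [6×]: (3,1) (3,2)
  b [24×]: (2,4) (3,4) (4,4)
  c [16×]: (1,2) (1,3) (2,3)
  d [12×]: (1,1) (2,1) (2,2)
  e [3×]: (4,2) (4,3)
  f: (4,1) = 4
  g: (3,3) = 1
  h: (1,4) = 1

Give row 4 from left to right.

Cage h is given; hence (1,4) = 1.
Cage g is a single given cell, leaving (3,3) = 1.
Cage f is a single given cell; hence (4,1) = 4.
Column 3 now contains 1, which forces (4,3) = 3.
Row 4 already has 3, leaving (4,4) = 2.
Cage c has product 16, so (1,2) = 2.
Row 1 now contains 1, so (1,3) = 4.
Column 2 already has 2, leaving (2,2) = 4.
The 3 cells of cage c must have product 16, which forces (2,3) = 2.
Row 2 already has 4, leaving (2,4) = 3.
Column 2 already has 2, so (3,2) = 3.
3 is placed in column 4, which forces (3,4) = 4.
Row 4 already has 3, so (4,2) = 1.
Row 1 now contains 2; hence (1,1) = 3.
Row 2 already has 3, so (2,1) = 1.
3 is placed in row 3; hence (3,1) = 2.
The full grid is 3 2 4 1 / 1 4 2 3 / 2 3 1 4 / 4 1 3 2.

4 1 3 2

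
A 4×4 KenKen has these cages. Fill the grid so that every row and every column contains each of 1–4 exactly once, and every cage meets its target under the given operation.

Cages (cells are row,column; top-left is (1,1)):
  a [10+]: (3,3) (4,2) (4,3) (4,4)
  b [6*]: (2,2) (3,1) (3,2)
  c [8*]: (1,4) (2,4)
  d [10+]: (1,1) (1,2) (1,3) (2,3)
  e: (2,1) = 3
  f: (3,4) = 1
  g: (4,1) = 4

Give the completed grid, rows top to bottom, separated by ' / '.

E is a freebie, which forces (2,1) = 3.
Cage f is a single given cell, leaving (3,4) = 1.
Cage g is a single given cell, leaving (4,1) = 4.
The 3 cells of cage b must have product 6, so (2,2) = 1.
Row 3 already has 1, which forces (3,1) = 2.
The 3 cells of cage b must have product 6, so (3,2) = 3.
Cage a has sum 10, leaving (3,3) = 4.
Column 2 now contains 3; hence (4,2) = 2.
Row 4 already has 2, so (4,4) = 3.
2 is placed in column 1, which forces (1,1) = 1.
Column 2 already has 2, which forces (1,2) = 4.
The 4 cells of cage d must have sum 10, leaving (1,3) = 3.
4 is placed in row 1, which forces (1,4) = 2.
Column 3 already has 4; hence (2,3) = 2.
Column 4 now contains 2, so (2,4) = 4.
Row 4 already has 3, leaving (4,3) = 1.

1 4 3 2 / 3 1 2 4 / 2 3 4 1 / 4 2 1 3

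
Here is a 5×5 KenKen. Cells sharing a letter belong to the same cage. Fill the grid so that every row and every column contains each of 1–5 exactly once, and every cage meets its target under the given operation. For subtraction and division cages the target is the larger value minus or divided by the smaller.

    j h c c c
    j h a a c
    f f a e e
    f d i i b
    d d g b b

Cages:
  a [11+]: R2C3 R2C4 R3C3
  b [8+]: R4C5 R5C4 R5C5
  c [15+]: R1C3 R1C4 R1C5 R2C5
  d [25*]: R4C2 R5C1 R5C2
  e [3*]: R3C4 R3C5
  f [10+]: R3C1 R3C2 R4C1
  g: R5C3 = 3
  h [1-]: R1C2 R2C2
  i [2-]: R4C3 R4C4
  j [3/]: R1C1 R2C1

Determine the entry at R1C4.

5

Cage d has product 25, which forces R4C2 = 5.
Cage d has product 25, so R5C1 = 5.
The 3 cells of cage d must have product 25, leaving R5C2 = 1.
Cage g is a single given cell, which forces R5C3 = 3.
Cage b has sum 8, so R4C5 = 2.
Cage b has sum 8; hence R5C4 = 2.
Cage b has sum 8; hence R5C5 = 4.
The two cells of cage i must have difference 2, leaving R4C3 = 1.
Cage i's pair has difference 2, which forces R4C4 = 3.
Cage c has sum 15, so R2C5 = 5.
The 3 cells of cage f must have sum 10; hence R3C1 = 2.
The 3 cells of cage f must have sum 10; hence R3C2 = 4.
Row 3 now contains 4, leaving R3C3 = 5.
Column 4 already has 3, so R3C4 = 1.
Cage e's pair has product 3; hence R3C5 = 3.
3 is placed in row 4; hence R4C1 = 4.
Cage c needs sum 15, so R1C3 = 4.
Cage c needs sum 15; hence R1C4 = 5.
Column 5 already has 3, which forces R1C5 = 1.
Cage a has sum 11, leaving R2C3 = 2.
Row 2 already has 5; hence R2C4 = 4.
1 is placed in row 1; hence R1C1 = 3.
Cage h's pair has difference 1, leaving R1C2 = 2.
The two cells of cage j must have quotient 3, so R2C1 = 1.
Row 2 now contains 2, which forces R2C2 = 3.
Filled in: 3 2 4 5 1 / 1 3 2 4 5 / 2 4 5 1 3 / 4 5 1 3 2 / 5 1 3 2 4.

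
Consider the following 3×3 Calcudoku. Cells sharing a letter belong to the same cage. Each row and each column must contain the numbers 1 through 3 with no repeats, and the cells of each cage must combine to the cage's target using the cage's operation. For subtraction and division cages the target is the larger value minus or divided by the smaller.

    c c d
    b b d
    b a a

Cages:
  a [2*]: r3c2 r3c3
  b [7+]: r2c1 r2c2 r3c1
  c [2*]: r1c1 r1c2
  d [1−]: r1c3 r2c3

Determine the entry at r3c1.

3

The only place for 3 in row 1 is r1c3.
Cage d needs two cells with difference 1, which forces r2c3 = 2.
Column 3 already has 2, so r3c3 = 1.
The 3 cells of cage b must have sum 7; hence r2c1 = 1.
Row 2 now contains 2, leaving r2c2 = 3.
The 3 cells of cage b must have sum 7; hence r3c1 = 3.
Row 3 now contains 1, leaving r3c2 = 2.
Column 1 already has 1, so r1c1 = 2.
Column 2 now contains 2, so r1c2 = 1.
Filled in: 2 1 3 / 1 3 2 / 3 2 1.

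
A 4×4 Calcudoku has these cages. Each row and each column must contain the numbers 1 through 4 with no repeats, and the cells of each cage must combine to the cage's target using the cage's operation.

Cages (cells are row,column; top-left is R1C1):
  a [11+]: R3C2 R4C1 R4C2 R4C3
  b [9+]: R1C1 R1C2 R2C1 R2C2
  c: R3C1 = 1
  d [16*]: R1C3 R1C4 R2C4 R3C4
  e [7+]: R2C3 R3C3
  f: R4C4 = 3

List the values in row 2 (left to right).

Cage d needs product 16, so R1C3 = 2.
C is a freebie, which forces R3C1 = 1.
Cage f is given, which forces R4C4 = 3.
Cage b needs sum 9, which forces R1C1 = 3.
Cage b has sum 9; hence R1C2 = 1.
Row 1 already has 1, which forces R1C4 = 4.
Cage b needs sum 9, which forces R2C1 = 2.
Cage b needs sum 9, so R2C2 = 3.
Row 2 already has 3, which forces R2C3 = 4.
Row 2 already has 2, which forces R2C4 = 1.
The 4 cells of cage a must have sum 11, so R3C2 = 4.
Column 3 now contains 4, leaving R3C3 = 3.
4 is placed in column 4, which forces R3C4 = 2.
Column 1 already has 2, leaving R4C1 = 4.
Column 2 now contains 1; hence R4C2 = 2.
Column 3 now contains 4, leaving R4C3 = 1.
Filled in: 3 1 2 4 / 2 3 4 1 / 1 4 3 2 / 4 2 1 3.

2 3 4 1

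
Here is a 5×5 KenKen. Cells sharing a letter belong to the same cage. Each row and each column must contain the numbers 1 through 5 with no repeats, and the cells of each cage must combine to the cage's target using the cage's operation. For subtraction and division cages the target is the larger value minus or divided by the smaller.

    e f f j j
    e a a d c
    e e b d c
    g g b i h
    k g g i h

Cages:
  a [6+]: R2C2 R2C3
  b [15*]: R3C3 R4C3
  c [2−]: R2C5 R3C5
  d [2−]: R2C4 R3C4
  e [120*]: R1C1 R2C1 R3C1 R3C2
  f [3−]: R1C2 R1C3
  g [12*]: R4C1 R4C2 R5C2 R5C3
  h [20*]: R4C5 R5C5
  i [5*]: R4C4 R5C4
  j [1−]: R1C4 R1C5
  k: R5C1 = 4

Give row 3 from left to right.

K is a freebie; hence R5C1 = 4.
Row 5 already has 4, so R5C5 = 5.
Cage e needs product 120, leaving R3C2 = 4.
The two cells of cage i must have product 5; hence R4C4 = 5.
5 is placed in column 5, which forces R4C5 = 4.
5 is placed in row 5, so R5C4 = 1.
Cage d's pair has difference 2, so R2C4 = 4.
The two cells of cage b must have product 15, so R3C3 = 5.
Cage d needs two cells with difference 2, which forces R3C4 = 2.
5 is placed in row 4, which forces R4C3 = 3.
Column 3 already has 3, which forces R5C3 = 2.
Cage f needs two cells with difference 3, leaving R1C2 = 1.
Column 3 already has 2; hence R1C3 = 4.
Column 4 now contains 2, so R1C4 = 3.
The two cells of cage j must have difference 1; hence R1C5 = 2.
The two cells of cage a must have sum 6; hence R2C2 = 5.
Column 3 now contains 5, so R2C3 = 1.
Row 2 already has 1; hence R2C5 = 3.
2 is placed in row 3, leaving R3C1 = 3.
3 is placed in column 5, so R3C5 = 1.
Column 2 now contains 1, leaving R4C2 = 2.
Row 5 now contains 2, which forces R5C2 = 3.
Row 1 already has 2, leaving R1C1 = 5.
Row 2 now contains 5, so R2C1 = 2.
Row 4 already has 2, leaving R4C1 = 1.
The full grid is 5 1 4 3 2 / 2 5 1 4 3 / 3 4 5 2 1 / 1 2 3 5 4 / 4 3 2 1 5.

3 4 5 2 1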